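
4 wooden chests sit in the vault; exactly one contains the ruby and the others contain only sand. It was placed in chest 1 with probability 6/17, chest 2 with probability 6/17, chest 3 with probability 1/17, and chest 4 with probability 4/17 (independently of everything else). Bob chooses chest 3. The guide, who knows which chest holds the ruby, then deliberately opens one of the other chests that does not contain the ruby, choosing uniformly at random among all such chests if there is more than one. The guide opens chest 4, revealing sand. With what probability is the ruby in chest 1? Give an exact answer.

9/19

Apply Bayes' rule, conditioning on where the ruby actually is.
If it is in either of chests 1 and 2 (prior 6/17 each): the guide has 2 equally likely choices, so probability 1/2; weight (6/17)·(1/2) = 3/17 each.
If it is in chest 3 (prior 1/17): the guide has 3 equally likely choices, so probability 1/3; weight (1/17)·(1/3) = 1/51.
If it is in chest 4 (prior 4/17): the guide opened chest 4, so this case is ruled out; weight (4/17)·0 = 0.
The weights sum to 19/51.
So P(the ruby in chest 1 | the guide opened chest 4) = (3/17) / (19/51) = 9/19.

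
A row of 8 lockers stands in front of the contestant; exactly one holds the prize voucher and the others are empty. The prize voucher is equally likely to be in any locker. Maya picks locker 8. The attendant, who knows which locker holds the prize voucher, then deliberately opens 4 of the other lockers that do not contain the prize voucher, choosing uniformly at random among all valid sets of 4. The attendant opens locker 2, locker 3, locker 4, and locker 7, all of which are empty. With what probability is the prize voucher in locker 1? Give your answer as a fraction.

Apply Bayes' rule, conditioning on where the prize voucher actually is.
If it is in any of lockers 1, 5, and 6 (prior 1/8 each): the attendant has 15 equally likely choices, so probability 1/15; weight (1/8)·(1/15) = 1/120 each.
If it is in any of lockers 2, 3, 4, and 7 (prior 1/8 each): that locker was opened and seen not to hold the prize — ruled out; weight (1/8)·0 = 0 each.
If it is in locker 8 (prior 1/8): the attendant has 35 equally likely choices, so probability 1/35; weight (1/8)·(1/35) = 1/280.
The weights sum to 1/35.
So P(the prize voucher in locker 1 | the attendant opened locker 2, locker 3, locker 4, and locker 7) = (1/120) / (1/35) = 7/24.

7/24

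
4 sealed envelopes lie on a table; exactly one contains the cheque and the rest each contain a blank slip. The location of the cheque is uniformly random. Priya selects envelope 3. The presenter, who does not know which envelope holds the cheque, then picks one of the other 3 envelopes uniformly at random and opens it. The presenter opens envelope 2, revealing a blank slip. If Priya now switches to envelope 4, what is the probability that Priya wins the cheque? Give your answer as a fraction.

Consider each possible location of the cheque in turn.
If it is in any of envelopes 1, 3, and 4 (prior 1/4 each): the presenter picks envelope 2 with probability 1/3 regardless, and it is not the prize; weight (1/4)·(1/3) = 1/12 each.
If it is in envelope 2 (prior 1/4): the presenter opened envelope 2, so this case is ruled out; weight (1/4)·0 = 0.
The weights sum to 1/4.
So P(the cheque in envelope 4 | the presenter opened envelope 2) = (1/12) / (1/4) = 1/3.

1/3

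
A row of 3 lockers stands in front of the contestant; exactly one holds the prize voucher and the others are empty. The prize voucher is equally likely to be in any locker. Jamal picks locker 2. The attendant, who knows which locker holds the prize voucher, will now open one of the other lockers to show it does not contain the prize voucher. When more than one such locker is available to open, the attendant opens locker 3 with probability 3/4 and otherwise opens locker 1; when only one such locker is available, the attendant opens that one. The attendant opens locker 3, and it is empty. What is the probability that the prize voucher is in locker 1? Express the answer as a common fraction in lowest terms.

Condition on the true location of the prize voucher.
If it is in locker 1 (prior 1/3): only locker 3 is available, probability 1; weight (1/3)·1 = 1/3.
If it is in locker 2 (prior 1/3): locker 3 is available, opened with probability 3/4; weight (1/3)·(3/4) = 1/4.
If it is in locker 3 (prior 1/3): the attendant opened locker 3, so this case is ruled out; weight (1/3)·0 = 0.
The weights sum to 7/12.
So P(the prize voucher in locker 1 | the attendant opened locker 3) = (1/3) / (7/12) = 4/7.

4/7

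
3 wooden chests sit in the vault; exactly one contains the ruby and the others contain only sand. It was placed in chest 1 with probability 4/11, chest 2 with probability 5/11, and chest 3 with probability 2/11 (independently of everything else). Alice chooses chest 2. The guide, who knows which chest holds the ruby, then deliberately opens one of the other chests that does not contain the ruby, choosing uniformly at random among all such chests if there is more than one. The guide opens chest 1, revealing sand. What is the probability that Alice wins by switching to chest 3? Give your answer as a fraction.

Consider each possible location of the ruby in turn.
If it is in chest 1 (prior 4/11): the guide opened chest 1, so this case is ruled out; weight (4/11)·0 = 0.
If it is in chest 2 (prior 5/11): the guide has 2 equally likely choices, so probability 1/2; weight (5/11)·(1/2) = 5/22.
If it is in chest 3 (prior 2/11): the guide has no choice, probability 1; weight (2/11)·1 = 2/11.
The weights sum to 9/22.
So P(the ruby in chest 3 | the guide opened chest 1) = (2/11) / (9/22) = 4/9.

4/9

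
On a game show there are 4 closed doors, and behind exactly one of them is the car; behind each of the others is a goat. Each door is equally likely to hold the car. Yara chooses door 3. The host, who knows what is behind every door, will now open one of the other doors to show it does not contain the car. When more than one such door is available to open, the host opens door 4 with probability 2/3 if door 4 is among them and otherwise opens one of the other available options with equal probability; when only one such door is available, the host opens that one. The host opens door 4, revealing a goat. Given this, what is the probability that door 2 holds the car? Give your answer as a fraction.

Consider each possible location of the car in turn.
If it is behind any of doors 1, 2, and 3 (prior 1/4 each): door 4 is available, opened with probability 2/3; weight (1/4)·(2/3) = 1/6 each.
If it is behind door 4 (prior 1/4): the host opened door 4, so this case is ruled out; weight (1/4)·0 = 0.
The weights sum to 1/2.
So P(the car behind door 2 | the host opened door 4) = (1/6) / (1/2) = 1/3.

1/3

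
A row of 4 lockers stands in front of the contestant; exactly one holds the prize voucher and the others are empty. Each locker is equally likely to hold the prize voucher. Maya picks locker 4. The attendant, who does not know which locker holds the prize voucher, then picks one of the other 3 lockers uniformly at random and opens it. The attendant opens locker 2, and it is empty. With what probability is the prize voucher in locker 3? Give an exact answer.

Consider each possible location of the prize voucher in turn.
If it is in any of lockers 1, 3, and 4 (prior 1/4 each): the attendant picks locker 2 with probability 1/3 regardless, and it is not the prize; weight (1/4)·(1/3) = 1/12 each.
If it is in locker 2 (prior 1/4): the attendant opened locker 2, so this case is ruled out; weight (1/4)·0 = 0.
The weights sum to 1/4.
So P(the prize voucher in locker 3 | the attendant opened locker 2) = (1/12) / (1/4) = 1/3.

1/3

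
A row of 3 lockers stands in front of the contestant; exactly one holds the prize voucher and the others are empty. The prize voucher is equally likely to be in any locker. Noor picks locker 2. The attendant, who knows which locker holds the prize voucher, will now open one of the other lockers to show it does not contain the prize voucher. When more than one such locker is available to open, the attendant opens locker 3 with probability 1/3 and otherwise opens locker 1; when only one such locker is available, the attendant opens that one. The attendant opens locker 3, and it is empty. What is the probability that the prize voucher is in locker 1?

Condition on the true location of the prize voucher.
If it is in locker 1 (prior 1/3): only locker 3 is available, probability 1; weight (1/3)·1 = 1/3.
If it is in locker 2 (prior 1/3): locker 3 is available, opened with probability 1/3; weight (1/3)·(1/3) = 1/9.
If it is in locker 3 (prior 1/3): the attendant opened locker 3, so this case is ruled out; weight (1/3)·0 = 0.
The weights sum to 4/9.
So P(the prize voucher in locker 1 | the attendant opened locker 3) = (1/3) / (4/9) = 3/4.

3/4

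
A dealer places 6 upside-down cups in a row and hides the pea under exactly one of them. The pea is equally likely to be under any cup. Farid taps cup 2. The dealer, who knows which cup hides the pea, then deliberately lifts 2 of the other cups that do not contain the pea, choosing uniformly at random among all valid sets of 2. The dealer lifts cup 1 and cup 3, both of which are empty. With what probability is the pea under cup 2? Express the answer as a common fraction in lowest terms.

1/6

Consider each possible location of the pea in turn.
If it is under either of cups 1 and 3 (prior 1/6 each): that cup was opened and seen not to hold the prize — ruled out; weight (1/6)·0 = 0 each.
If it is under cup 2 (prior 1/6): the dealer has 10 equally likely choices, so probability 1/10; weight (1/6)·(1/10) = 1/60.
If it is under any of cups 4, 5, and 6 (prior 1/6 each): the dealer has 6 equally likely choices, so probability 1/6; weight (1/6)·(1/6) = 1/36 each.
The weights sum to 1/10.
So P(the pea under cup 2 | the dealer opened cup 1 and cup 3) = (1/60) / (1/10) = 1/6.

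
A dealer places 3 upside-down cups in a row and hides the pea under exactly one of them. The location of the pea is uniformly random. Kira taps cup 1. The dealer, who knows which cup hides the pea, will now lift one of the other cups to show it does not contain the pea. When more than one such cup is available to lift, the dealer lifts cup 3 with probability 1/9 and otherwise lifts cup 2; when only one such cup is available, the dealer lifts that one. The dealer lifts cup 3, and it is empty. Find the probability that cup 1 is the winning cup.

Condition on the true location of the pea.
If it is under cup 1 (prior 1/3): cup 3 is available, opened with probability 1/9; weight (1/3)·(1/9) = 1/27.
If it is under cup 2 (prior 1/3): only cup 3 is available, probability 1; weight (1/3)·1 = 1/3.
If it is under cup 3 (prior 1/3): the dealer opened cup 3, so this case is ruled out; weight (1/3)·0 = 0.
The weights sum to 10/27.
So P(the pea under cup 1 | the dealer opened cup 3) = (1/27) / (10/27) = 1/10.

1/10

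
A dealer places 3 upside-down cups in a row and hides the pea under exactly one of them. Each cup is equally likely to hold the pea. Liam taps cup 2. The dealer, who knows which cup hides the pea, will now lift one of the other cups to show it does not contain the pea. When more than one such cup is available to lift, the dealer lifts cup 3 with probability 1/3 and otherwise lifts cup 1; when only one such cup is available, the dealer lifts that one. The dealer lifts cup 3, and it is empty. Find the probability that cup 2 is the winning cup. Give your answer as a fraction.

Consider each possible location of the pea in turn.
If it is under cup 1 (prior 1/3): only cup 3 is available, probability 1; weight (1/3)·1 = 1/3.
If it is under cup 2 (prior 1/3): cup 3 is available, opened with probability 1/3; weight (1/3)·(1/3) = 1/9.
If it is under cup 3 (prior 1/3): the dealer opened cup 3, so this case is ruled out; weight (1/3)·0 = 0.
The weights sum to 4/9.
So P(the pea under cup 2 | the dealer opened cup 3) = (1/9) / (4/9) = 1/4.

1/4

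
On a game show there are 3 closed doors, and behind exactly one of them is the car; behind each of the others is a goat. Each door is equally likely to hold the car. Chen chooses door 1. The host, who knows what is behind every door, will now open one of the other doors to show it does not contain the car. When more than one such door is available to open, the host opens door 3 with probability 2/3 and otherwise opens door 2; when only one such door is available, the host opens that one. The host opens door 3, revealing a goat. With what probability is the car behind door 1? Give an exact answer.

Condition on the true location of the car.
If it is behind door 1 (prior 1/3): door 3 is available, opened with probability 2/3; weight (1/3)·(2/3) = 2/9.
If it is behind door 2 (prior 1/3): only door 3 is available, probability 1; weight (1/3)·1 = 1/3.
If it is behind door 3 (prior 1/3): the host opened door 3, so this case is ruled out; weight (1/3)·0 = 0.
The weights sum to 5/9.
So P(the car behind door 1 | the host opened door 3) = (2/9) / (5/9) = 2/5.

2/5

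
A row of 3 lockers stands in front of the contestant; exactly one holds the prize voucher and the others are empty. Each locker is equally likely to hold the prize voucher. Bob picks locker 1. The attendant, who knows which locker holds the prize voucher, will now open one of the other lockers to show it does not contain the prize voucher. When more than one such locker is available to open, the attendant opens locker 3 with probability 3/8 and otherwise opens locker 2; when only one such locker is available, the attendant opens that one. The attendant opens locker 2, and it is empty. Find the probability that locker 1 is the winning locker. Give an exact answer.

Consider each possible location of the prize voucher in turn.
If it is in locker 1 (prior 1/3): locker 3 is available but not opened, probability 5/8; weight (1/3)·(5/8) = 5/24.
If it is in locker 2 (prior 1/3): the attendant opened locker 2, so this case is ruled out; weight (1/3)·0 = 0.
If it is in locker 3 (prior 1/3): only locker 2 is available, probability 1; weight (1/3)·1 = 1/3.
The weights sum to 13/24.
So P(the prize voucher in locker 1 | the attendant opened locker 2) = (5/24) / (13/24) = 5/13.

5/13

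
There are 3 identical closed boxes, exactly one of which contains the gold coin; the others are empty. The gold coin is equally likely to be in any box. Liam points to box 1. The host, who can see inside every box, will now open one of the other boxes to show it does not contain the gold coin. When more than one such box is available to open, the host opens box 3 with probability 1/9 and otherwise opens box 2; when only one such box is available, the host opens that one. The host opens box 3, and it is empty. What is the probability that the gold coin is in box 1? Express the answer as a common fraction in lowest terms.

Consider each possible location of the gold coin in turn.
If it is in box 1 (prior 1/3): box 3 is available, opened with probability 1/9; weight (1/3)·(1/9) = 1/27.
If it is in box 2 (prior 1/3): only box 3 is available, probability 1; weight (1/3)·1 = 1/3.
If it is in box 3 (prior 1/3): the host opened box 3, so this case is ruled out; weight (1/3)·0 = 0.
The weights sum to 10/27.
So P(the gold coin in box 1 | the host opened box 3) = (1/27) / (10/27) = 1/10.

1/10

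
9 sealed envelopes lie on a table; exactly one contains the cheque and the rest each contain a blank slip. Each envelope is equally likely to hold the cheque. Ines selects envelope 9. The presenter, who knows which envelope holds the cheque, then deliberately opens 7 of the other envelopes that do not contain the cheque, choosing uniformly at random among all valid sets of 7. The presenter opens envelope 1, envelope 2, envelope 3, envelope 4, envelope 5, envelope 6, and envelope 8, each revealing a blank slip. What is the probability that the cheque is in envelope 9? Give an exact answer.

1/9

Apply Bayes' rule, conditioning on where the cheque actually is.
If it is in any of envelopes 1, 2, 3, 4, 5, 6, and 8 (prior 1/9 each): that envelope was opened and seen not to hold the prize — ruled out; weight (1/9)·0 = 0 each.
If it is in envelope 7 (prior 1/9): the presenter has no choice, probability 1; weight (1/9)·1 = 1/9.
If it is in envelope 9 (prior 1/9): the presenter has 8 equally likely choices, so probability 1/8; weight (1/9)·(1/8) = 1/72.
The weights sum to 1/8.
So P(the cheque in envelope 9 | the presenter opened envelope 1, envelope 2, envelope 3, envelope 4, envelope 5, envelope 6, and envelope 8) = (1/72) / (1/8) = 1/9.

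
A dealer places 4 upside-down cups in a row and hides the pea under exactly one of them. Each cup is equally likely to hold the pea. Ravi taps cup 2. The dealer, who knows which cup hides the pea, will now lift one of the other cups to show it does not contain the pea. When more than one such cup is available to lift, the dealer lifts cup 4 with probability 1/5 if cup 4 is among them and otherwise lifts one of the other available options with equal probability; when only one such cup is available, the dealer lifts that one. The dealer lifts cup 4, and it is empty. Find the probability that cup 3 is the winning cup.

1/3

Consider each possible location of the pea in turn.
If it is under any of cups 1, 2, and 3 (prior 1/4 each): cup 4 is available, opened with probability 1/5; weight (1/4)·(1/5) = 1/20 each.
If it is under cup 4 (prior 1/4): the dealer opened cup 4, so this case is ruled out; weight (1/4)·0 = 0.
The weights sum to 3/20.
So P(the pea under cup 3 | the dealer opened cup 4) = (1/20) / (3/20) = 1/3.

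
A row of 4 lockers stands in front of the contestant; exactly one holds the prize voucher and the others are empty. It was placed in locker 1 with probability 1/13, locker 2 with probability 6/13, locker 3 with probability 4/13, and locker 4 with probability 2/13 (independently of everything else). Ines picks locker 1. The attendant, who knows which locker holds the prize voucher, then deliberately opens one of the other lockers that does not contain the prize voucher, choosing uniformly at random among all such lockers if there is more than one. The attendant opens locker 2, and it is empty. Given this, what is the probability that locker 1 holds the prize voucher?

1/10

Consider each possible location of the prize voucher in turn.
If it is in locker 1 (prior 1/13): the attendant has 3 equally likely choices, so probability 1/3; weight (1/13)·(1/3) = 1/39.
If it is in locker 2 (prior 6/13): the attendant opened locker 2, so this case is ruled out; weight (6/13)·0 = 0.
If it is in locker 3 (prior 4/13): the attendant has 2 equally likely choices, so probability 1/2; weight (4/13)·(1/2) = 2/13.
If it is in locker 4 (prior 2/13): the attendant has 2 equally likely choices, so probability 1/2; weight (2/13)·(1/2) = 1/13.
The weights sum to 10/39.
So P(the prize voucher in locker 1 | the attendant opened locker 2) = (1/39) / (10/39) = 1/10.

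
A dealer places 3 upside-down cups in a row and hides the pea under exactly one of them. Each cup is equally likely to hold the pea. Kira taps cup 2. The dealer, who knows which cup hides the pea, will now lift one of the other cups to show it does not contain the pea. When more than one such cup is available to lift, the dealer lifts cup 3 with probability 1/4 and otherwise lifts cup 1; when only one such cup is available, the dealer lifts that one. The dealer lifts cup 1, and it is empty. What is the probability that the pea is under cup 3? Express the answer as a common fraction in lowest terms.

Consider each possible location of the pea in turn.
If it is under cup 1 (prior 1/3): the dealer opened cup 1, so this case is ruled out; weight (1/3)·0 = 0.
If it is under cup 2 (prior 1/3): cup 3 is available but not opened, probability 3/4; weight (1/3)·(3/4) = 1/4.
If it is under cup 3 (prior 1/3): only cup 1 is available, probability 1; weight (1/3)·1 = 1/3.
The weights sum to 7/12.
So P(the pea under cup 3 | the dealer opened cup 1) = (1/3) / (7/12) = 4/7.

4/7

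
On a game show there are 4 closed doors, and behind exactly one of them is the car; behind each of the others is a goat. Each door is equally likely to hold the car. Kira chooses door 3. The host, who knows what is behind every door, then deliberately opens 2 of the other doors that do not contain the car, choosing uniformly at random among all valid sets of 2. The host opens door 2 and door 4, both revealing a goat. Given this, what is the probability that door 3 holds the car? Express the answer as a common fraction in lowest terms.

Apply Bayes' rule, conditioning on where the car actually is.
If it is behind door 1 (prior 1/4): the host has no choice, probability 1; weight (1/4)·1 = 1/4.
If it is behind either of doors 2 and 4 (prior 1/4 each): that door was opened and seen not to hold the prize — ruled out; weight (1/4)·0 = 0 each.
If it is behind door 3 (prior 1/4): the host has 3 equally likely choices, so probability 1/3; weight (1/4)·(1/3) = 1/12.
The weights sum to 1/3.
So P(the car behind door 3 | the host opened door 2 and door 4) = (1/12) / (1/3) = 1/4.

1/4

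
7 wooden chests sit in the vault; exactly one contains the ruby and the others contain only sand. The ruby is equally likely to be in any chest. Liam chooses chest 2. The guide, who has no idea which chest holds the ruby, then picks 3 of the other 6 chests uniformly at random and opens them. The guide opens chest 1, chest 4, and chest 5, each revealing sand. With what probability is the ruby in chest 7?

Consider each possible location of the ruby in turn.
If it is in any of chests 1, 4, and 5 (prior 1/7 each): that chest was opened and seen not to hold the prize — ruled out; weight (1/7)·0 = 0 each.
If it is in any of chests 2, 3, 6, and 7 (prior 1/7 each): the guide picks exactly this set with probability 1/20 regardless, and none is the prize; weight (1/7)·(1/20) = 1/140 each.
The weights sum to 1/35.
So P(the ruby in chest 7 | the guide opened chest 1, chest 4, and chest 5) = (1/140) / (1/35) = 1/4.

1/4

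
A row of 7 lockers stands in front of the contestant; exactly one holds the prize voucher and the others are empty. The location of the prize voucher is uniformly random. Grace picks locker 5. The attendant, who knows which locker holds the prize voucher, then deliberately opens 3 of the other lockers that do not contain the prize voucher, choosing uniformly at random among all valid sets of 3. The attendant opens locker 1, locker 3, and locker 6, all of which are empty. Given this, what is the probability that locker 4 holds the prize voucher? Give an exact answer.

Consider each possible location of the prize voucher in turn.
If it is in any of lockers 1, 3, and 6 (prior 1/7 each): that locker was opened and seen not to hold the prize — ruled out; weight (1/7)·0 = 0 each.
If it is in any of lockers 2, 4, and 7 (prior 1/7 each): the attendant has 10 equally likely choices, so probability 1/10; weight (1/7)·(1/10) = 1/70 each.
If it is in locker 5 (prior 1/7): the attendant has 20 equally likely choices, so probability 1/20; weight (1/7)·(1/20) = 1/140.
The weights sum to 1/20.
So P(the prize voucher in locker 4 | the attendant opened locker 1, locker 3, and locker 6) = (1/70) / (1/20) = 2/7.

2/7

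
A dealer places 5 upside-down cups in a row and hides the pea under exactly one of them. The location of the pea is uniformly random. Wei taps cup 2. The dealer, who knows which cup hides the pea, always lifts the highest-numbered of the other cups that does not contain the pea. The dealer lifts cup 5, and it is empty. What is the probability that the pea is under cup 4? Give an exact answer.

1/4

Apply Bayes' rule, conditioning on where the pea actually is.
If it is under any of cups 1, 2, 3, and 4 (prior 1/5 each): cup 5 is the highest-numbered option available, probability 1; weight (1/5)·1 = 1/5 each.
If it is under cup 5 (prior 1/5): the dealer opened cup 5, so this case is ruled out; weight (1/5)·0 = 0.
The weights sum to 4/5.
So P(the pea under cup 4 | the dealer opened cup 5) = (1/5) / (4/5) = 1/4.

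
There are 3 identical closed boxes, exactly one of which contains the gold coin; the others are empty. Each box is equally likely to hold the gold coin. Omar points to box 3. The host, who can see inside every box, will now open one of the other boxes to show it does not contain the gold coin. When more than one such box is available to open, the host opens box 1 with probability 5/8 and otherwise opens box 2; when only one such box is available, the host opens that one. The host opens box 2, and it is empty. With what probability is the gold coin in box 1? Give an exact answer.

Apply Bayes' rule, conditioning on where the gold coin actually is.
If it is in box 1 (prior 1/3): only box 2 is available, probability 1; weight (1/3)·1 = 1/3.
If it is in box 2 (prior 1/3): the host opened box 2, so this case is ruled out; weight (1/3)·0 = 0.
If it is in box 3 (prior 1/3): box 1 is available but not opened, probability 3/8; weight (1/3)·(3/8) = 1/8.
The weights sum to 11/24.
So P(the gold coin in box 1 | the host opened box 2) = (1/3) / (11/24) = 8/11.

8/11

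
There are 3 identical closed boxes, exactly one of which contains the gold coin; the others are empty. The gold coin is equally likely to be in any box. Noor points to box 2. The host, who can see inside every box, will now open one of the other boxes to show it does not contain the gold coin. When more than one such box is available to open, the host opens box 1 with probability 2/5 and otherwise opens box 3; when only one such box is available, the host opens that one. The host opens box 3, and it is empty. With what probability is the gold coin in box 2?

Consider each possible location of the gold coin in turn.
If it is in box 1 (prior 1/3): only box 3 is available, probability 1; weight (1/3)·1 = 1/3.
If it is in box 2 (prior 1/3): box 1 is available but not opened, probability 3/5; weight (1/3)·(3/5) = 1/5.
If it is in box 3 (prior 1/3): the host opened box 3, so this case is ruled out; weight (1/3)·0 = 0.
The weights sum to 8/15.
So P(the gold coin in box 2 | the host opened box 3) = (1/5) / (8/15) = 3/8.

3/8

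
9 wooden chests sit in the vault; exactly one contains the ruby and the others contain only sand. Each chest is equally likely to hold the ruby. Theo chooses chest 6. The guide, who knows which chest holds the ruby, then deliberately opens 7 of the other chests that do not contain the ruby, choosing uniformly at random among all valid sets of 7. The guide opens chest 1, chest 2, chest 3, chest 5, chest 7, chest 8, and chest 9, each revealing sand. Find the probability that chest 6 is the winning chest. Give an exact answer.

Consider each possible location of the ruby in turn.
If it is in any of chests 1, 2, 3, 5, 7, 8, and 9 (prior 1/9 each): that chest was opened and seen not to hold the prize — ruled out; weight (1/9)·0 = 0 each.
If it is in chest 4 (prior 1/9): the guide has no choice, probability 1; weight (1/9)·1 = 1/9.
If it is in chest 6 (prior 1/9): the guide has 8 equally likely choices, so probability 1/8; weight (1/9)·(1/8) = 1/72.
The weights sum to 1/8.
So P(the ruby in chest 6 | the guide opened chest 1, chest 2, chest 3, chest 5, chest 7, chest 8, and chest 9) = (1/72) / (1/8) = 1/9.

1/9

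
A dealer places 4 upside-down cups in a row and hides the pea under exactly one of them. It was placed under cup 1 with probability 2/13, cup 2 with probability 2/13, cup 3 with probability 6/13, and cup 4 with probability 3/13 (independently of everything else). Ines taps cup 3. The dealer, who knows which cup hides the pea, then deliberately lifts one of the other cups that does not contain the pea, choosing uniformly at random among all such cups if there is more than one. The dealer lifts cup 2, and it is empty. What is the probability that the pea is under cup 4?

Apply Bayes' rule, conditioning on where the pea actually is.
If it is under cup 1 (prior 2/13): the dealer has 2 equally likely choices, so probability 1/2; weight (2/13)·(1/2) = 1/13.
If it is under cup 2 (prior 2/13): the dealer opened cup 2, so this case is ruled out; weight (2/13)·0 = 0.
If it is under cup 3 (prior 6/13): the dealer has 3 equally likely choices, so probability 1/3; weight (6/13)·(1/3) = 2/13.
If it is under cup 4 (prior 3/13): the dealer has 2 equally likely choices, so probability 1/2; weight (3/13)·(1/2) = 3/26.
The weights sum to 9/26.
So P(the pea under cup 4 | the dealer opened cup 2) = (3/26) / (9/26) = 1/3.

1/3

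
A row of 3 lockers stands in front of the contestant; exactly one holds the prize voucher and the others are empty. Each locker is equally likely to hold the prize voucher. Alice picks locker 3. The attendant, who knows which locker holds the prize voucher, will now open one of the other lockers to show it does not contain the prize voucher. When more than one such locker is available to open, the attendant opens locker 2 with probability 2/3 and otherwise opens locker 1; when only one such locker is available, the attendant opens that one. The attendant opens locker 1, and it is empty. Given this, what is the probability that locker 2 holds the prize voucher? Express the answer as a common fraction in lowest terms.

3/4

Apply Bayes' rule, conditioning on where the prize voucher actually is.
If it is in locker 1 (prior 1/3): the attendant opened locker 1, so this case is ruled out; weight (1/3)·0 = 0.
If it is in locker 2 (prior 1/3): only locker 1 is available, probability 1; weight (1/3)·1 = 1/3.
If it is in locker 3 (prior 1/3): locker 2 is available but not opened, probability 1/3; weight (1/3)·(1/3) = 1/9.
The weights sum to 4/9.
So P(the prize voucher in locker 2 | the attendant opened locker 1) = (1/3) / (4/9) = 3/4.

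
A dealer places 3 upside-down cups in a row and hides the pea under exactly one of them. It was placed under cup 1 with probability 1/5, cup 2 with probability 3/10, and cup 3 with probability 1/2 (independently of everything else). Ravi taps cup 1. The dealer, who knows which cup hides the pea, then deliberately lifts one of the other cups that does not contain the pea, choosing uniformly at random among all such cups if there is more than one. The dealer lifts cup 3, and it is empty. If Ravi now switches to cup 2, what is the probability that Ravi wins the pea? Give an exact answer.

3/4

Apply Bayes' rule, conditioning on where the pea actually is.
If it is under cup 1 (prior 1/5): the dealer has 2 equally likely choices, so probability 1/2; weight (1/5)·(1/2) = 1/10.
If it is under cup 2 (prior 3/10): the dealer has no choice, probability 1; weight (3/10)·1 = 3/10.
If it is under cup 3 (prior 1/2): the dealer opened cup 3, so this case is ruled out; weight (1/2)·0 = 0.
The weights sum to 2/5.
So P(the pea under cup 2 | the dealer opened cup 3) = (3/10) / (2/5) = 3/4.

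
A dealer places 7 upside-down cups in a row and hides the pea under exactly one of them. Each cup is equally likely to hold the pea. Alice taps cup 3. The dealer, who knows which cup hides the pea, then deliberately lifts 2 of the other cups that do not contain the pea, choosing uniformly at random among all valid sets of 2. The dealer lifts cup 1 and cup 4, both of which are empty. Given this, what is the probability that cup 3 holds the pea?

Consider each possible location of the pea in turn.
If it is under either of cups 1 and 4 (prior 1/7 each): that cup was opened and seen not to hold the prize — ruled out; weight (1/7)·0 = 0 each.
If it is under any of cups 2, 5, 6, and 7 (prior 1/7 each): the dealer has 10 equally likely choices, so probability 1/10; weight (1/7)·(1/10) = 1/70 each.
If it is under cup 3 (prior 1/7): the dealer has 15 equally likely choices, so probability 1/15; weight (1/7)·(1/15) = 1/105.
The weights sum to 1/15.
So P(the pea under cup 3 | the dealer opened cup 1 and cup 4) = (1/105) / (1/15) = 1/7.

1/7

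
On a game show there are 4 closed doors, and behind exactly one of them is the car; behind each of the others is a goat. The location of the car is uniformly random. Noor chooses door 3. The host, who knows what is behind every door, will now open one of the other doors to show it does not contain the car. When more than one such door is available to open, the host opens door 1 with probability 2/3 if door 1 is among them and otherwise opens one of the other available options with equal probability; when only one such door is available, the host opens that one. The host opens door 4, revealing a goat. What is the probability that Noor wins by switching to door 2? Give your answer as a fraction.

Consider each possible location of the car in turn.
If it is behind door 1 (prior 1/4): door 1 holds the prize so is unavailable; the host chooses uniformly among the 2 others, probability 1/2; weight (1/4)·(1/2) = 1/8.
If it is behind door 2 (prior 1/4): door 1 is available but not opened, probability 1/3; weight (1/4)·(1/3) = 1/12.
If it is behind door 3 (prior 1/4): door 1 is available but not opened; door 4 gets probability (1 − 2/3)/2 = 1/6; weight (1/4)·(1/6) = 1/24.
If it is behind door 4 (prior 1/4): the host opened door 4, so this case is ruled out; weight (1/4)·0 = 0.
The weights sum to 1/4.
So P(the car behind door 2 | the host opened door 4) = (1/12) / (1/4) = 1/3.

1/3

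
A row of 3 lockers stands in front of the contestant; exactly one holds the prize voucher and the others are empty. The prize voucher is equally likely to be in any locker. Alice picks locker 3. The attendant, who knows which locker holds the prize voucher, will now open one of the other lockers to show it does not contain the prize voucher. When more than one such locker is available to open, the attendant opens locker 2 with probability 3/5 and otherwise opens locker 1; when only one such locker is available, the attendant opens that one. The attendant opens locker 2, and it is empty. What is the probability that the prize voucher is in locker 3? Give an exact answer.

Consider each possible location of the prize voucher in turn.
If it is in locker 1 (prior 1/3): only locker 2 is available, probability 1; weight (1/3)·1 = 1/3.
If it is in locker 2 (prior 1/3): the attendant opened locker 2, so this case is ruled out; weight (1/3)·0 = 0.
If it is in locker 3 (prior 1/3): locker 2 is available, opened with probability 3/5; weight (1/3)·(3/5) = 1/5.
The weights sum to 8/15.
So P(the prize voucher in locker 3 | the attendant opened locker 2) = (1/5) / (8/15) = 3/8.

3/8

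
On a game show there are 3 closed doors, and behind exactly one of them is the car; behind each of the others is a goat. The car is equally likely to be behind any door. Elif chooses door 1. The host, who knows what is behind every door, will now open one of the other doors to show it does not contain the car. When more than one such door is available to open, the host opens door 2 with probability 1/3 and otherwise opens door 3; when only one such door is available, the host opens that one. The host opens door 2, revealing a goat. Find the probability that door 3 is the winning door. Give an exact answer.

3/4

Apply Bayes' rule, conditioning on where the car actually is.
If it is behind door 1 (prior 1/3): door 2 is available, opened with probability 1/3; weight (1/3)·(1/3) = 1/9.
If it is behind door 2 (prior 1/3): the host opened door 2, so this case is ruled out; weight (1/3)·0 = 0.
If it is behind door 3 (prior 1/3): only door 2 is available, probability 1; weight (1/3)·1 = 1/3.
The weights sum to 4/9.
So P(the car behind door 3 | the host opened door 2) = (1/3) / (4/9) = 3/4.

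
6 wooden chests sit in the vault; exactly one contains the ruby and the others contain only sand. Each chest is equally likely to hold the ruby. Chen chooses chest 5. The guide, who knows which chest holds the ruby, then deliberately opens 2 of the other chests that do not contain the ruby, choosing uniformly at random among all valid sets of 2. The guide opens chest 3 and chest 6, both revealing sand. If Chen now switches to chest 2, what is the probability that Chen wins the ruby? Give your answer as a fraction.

Consider each possible location of the ruby in turn.
If it is in any of chests 1, 2, and 4 (prior 1/6 each): the guide has 6 equally likely choices, so probability 1/6; weight (1/6)·(1/6) = 1/36 each.
If it is in either of chests 3 and 6 (prior 1/6 each): that chest was opened and seen not to hold the prize — ruled out; weight (1/6)·0 = 0 each.
If it is in chest 5 (prior 1/6): the guide has 10 equally likely choices, so probability 1/10; weight (1/6)·(1/10) = 1/60.
The weights sum to 1/10.
So P(the ruby in chest 2 | the guide opened chest 3 and chest 6) = (1/36) / (1/10) = 5/18.

5/18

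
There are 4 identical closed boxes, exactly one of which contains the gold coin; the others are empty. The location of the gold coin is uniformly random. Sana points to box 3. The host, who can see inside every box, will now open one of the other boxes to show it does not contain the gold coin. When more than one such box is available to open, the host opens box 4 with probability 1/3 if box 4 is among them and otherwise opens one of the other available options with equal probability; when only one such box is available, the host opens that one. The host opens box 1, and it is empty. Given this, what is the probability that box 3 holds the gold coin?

Apply Bayes' rule, conditioning on where the gold coin actually is.
If it is in box 1 (prior 1/4): the host opened box 1, so this case is ruled out; weight (1/4)·0 = 0.
If it is in box 2 (prior 1/4): box 4 is available but not opened, probability 2/3; weight (1/4)·(2/3) = 1/6.
If it is in box 3 (prior 1/4): box 4 is available but not opened; box 1 gets probability (1 − 1/3)/2 = 1/3; weight (1/4)·(1/3) = 1/12.
If it is in box 4 (prior 1/4): box 4 holds the prize so is unavailable; the host chooses uniformly among the 2 others, probability 1/2; weight (1/4)·(1/2) = 1/8.
The weights sum to 3/8.
So P(the gold coin in box 3 | the host opened box 1) = (1/12) / (3/8) = 2/9.

2/9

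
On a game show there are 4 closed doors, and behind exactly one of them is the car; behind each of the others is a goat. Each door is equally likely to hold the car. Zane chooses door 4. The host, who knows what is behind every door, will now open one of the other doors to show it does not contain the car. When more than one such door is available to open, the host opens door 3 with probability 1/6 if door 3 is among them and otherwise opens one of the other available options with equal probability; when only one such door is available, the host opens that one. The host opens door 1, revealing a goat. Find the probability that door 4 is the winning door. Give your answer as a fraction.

5/21

Condition on the true location of the car.
If it is behind door 1 (prior 1/4): the host opened door 1, so this case is ruled out; weight (1/4)·0 = 0.
If it is behind door 2 (prior 1/4): door 3 is available but not opened, probability 5/6; weight (1/4)·(5/6) = 5/24.
If it is behind door 3 (prior 1/4): door 3 holds the prize so is unavailable; the host chooses uniformly among the 2 others, probability 1/2; weight (1/4)·(1/2) = 1/8.
If it is behind door 4 (prior 1/4): door 3 is available but not opened; door 1 gets probability (1 − 1/6)/2 = 5/12; weight (1/4)·(5/12) = 5/48.
The weights sum to 7/16.
So P(the car behind door 4 | the host opened door 1) = (5/48) / (7/16) = 5/21.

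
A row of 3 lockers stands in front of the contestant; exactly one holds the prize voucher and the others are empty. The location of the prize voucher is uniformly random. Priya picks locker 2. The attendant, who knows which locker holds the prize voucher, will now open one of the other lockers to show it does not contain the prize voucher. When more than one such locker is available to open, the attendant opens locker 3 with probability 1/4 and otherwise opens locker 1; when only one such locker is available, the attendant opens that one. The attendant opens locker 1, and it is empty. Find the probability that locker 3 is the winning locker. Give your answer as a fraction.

4/7

Consider each possible location of the prize voucher in turn.
If it is in locker 1 (prior 1/3): the attendant opened locker 1, so this case is ruled out; weight (1/3)·0 = 0.
If it is in locker 2 (prior 1/3): locker 3 is available but not opened, probability 3/4; weight (1/3)·(3/4) = 1/4.
If it is in locker 3 (prior 1/3): only locker 1 is available, probability 1; weight (1/3)·1 = 1/3.
The weights sum to 7/12.
So P(the prize voucher in locker 3 | the attendant opened locker 1) = (1/3) / (7/12) = 4/7.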